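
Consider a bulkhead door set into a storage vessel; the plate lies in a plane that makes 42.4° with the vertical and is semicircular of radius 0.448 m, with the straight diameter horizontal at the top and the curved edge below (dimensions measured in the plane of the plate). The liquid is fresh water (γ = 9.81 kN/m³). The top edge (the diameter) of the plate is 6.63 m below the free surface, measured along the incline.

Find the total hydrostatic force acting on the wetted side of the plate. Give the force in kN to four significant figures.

F ≈ 15.58 kN

γ = 9.81 kN/m³.
The plate makes 42.4° with the vertical, i.e. θ = 90° − 42.4° = 47.6° to the horizontal. Measuring y along the incline from the free-surface line, vertical depth h = y·sinθ with sinθ = 0.738455.
The centroid of a semicircle lies 4r/(3π) = 0.190137 m from the diameter, here below the top edge, so y_c = 6.63 + 0.190137 = 6.82014 m and h_c = 6.82014 × 0.738455 = 5.03637 m.
A = πr²/2 = π × 0.448²/2 = 0.315265 m².
Resultant F = γ·h_c·A = 9.81 × 5.03637 × 0.315265 = 15.5762 kN.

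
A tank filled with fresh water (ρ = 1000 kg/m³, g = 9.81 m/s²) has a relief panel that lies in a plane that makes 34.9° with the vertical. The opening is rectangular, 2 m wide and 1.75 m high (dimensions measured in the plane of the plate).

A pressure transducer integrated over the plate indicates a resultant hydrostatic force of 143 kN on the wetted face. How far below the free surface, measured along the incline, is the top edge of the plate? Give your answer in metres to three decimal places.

y_top ≈ 4.203 m

γ = ρg = 1000 × 9.81 = 9810 N/m³ = 9.81 kN/m³.
A = 2 × 1.75 = 3.5 m².
From F = γ·h_c·A, the centroid depth is h_c = 143/(9.81 × 3.5) = 4.16485 m.
The plate makes 34.9° with the vertical, i.e. θ = 90° − 34.9° = 55.1° to the horizontal. Measuring y along the incline from the free-surface line, vertical depth h = y·sinθ with sinθ = 0.820152.
Along the incline, y_c = h_c/sinθ = 4.16485/0.820152 = 5.07814 m.
The centroid lies 1.75/2 = 0.875 m below the top edge, so the top edge sits at y_top = 5.07814 − 0.875 = 4.20314 m along the incline.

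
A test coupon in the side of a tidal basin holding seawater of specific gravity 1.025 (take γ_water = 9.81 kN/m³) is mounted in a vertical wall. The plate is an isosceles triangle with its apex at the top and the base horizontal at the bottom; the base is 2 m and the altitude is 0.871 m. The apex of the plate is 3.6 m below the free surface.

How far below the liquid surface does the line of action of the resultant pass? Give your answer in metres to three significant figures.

h_p = 4.19 m

γ = 1.025 × 9.81 = 10.05525 kN/m³.
With the apex up, the centroid sits 2h/3 = 2 × 0.871/3 = 0.580667 m below the apex, so the centroid depth is h_c = 3.6 + 0.580667 = 4.18067 m.
A = ½ × 2 × 0.871 = 0.871 m².
Resultant F = γ·h_c·A = 10.05525 × 4.18067 × 0.871 = 36.6148 kN.
I_c = b·h³/36 = 2 × 0.871³/36 = 0.0367098 m⁴.
Centre of pressure: y_p = y_c + I_c/(y_c·A) = 4.18067 + 0.0367098/(4.18067 × 0.871) = 4.18067 + 0.0100813 = 4.19075 m along the plane.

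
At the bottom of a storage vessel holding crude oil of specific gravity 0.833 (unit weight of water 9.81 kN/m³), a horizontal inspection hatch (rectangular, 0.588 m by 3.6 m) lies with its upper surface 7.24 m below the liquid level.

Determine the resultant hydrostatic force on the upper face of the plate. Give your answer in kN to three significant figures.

F ≈ 125 kN

γ = 0.833 × 9.81 = 8.17173 kN/m³.
The plate is horizontal, so pressure is uniform at p = γ·h = 8.17173 × 7.24 = 59.1633 kN/m².
A = 0.588 × 3.6 = 2.1168 m².
F = p·A = 59.1633 × 2.1168 = 125.237 kN.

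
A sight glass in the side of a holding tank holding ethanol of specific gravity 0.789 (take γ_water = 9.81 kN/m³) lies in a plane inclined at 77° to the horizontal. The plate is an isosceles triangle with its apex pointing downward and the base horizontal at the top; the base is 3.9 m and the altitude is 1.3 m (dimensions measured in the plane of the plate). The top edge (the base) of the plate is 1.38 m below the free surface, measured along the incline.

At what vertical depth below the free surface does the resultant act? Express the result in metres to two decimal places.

γ = 0.789 × 9.81 = 7.74009 kN/m³.
Let θ = 77° be the plate's angle to the horizontal; measure y along the incline from where the plane meets the free surface. Vertical depth h = y·sinθ with sinθ = 0.974370.
With the apex down, the centroid sits h/3 = 1.3/3 = 0.433333 m below the base (the top edge), so y_c = 1.38 + 0.433333 = 1.81333 m and h_c = 1.81333 × 0.974370 = 1.76685 m.
A = ½ × 3.9 × 1.3 = 2.535 m².
Resultant F = γ·h_c·A = 7.74009 × 1.76685 × 2.535 = 34.6676 kN.
I_c = b·h³/36 = 3.9 × 1.3³/36 = 0.238008 m⁴.
Centre of pressure: y_p = y_c + I_c/(y_c·A) = 1.81333 + 0.238008/(1.81333 × 2.535) = 1.81333 + 0.051777 = 1.86511 m along the plane.
Vertically, h_p = y_p·sinθ = 1.86511 × 0.974370 = 1.81731 m.

h_p = 1.82 m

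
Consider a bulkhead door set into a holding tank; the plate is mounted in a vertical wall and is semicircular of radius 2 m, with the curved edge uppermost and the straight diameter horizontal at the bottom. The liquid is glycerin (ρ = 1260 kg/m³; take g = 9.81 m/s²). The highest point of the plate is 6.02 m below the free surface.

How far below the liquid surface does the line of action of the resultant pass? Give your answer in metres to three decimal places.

h_p = 7.210 m

γ = ρg = 1260 × 9.81 / 1000 = 12.3606 kN/m³.
The centroid lies 4r/(3π) = 0.848826 m above the diameter, so r − 4r/(3π) = 2 − 0.848826 = 1.15117 m below the topmost point, so the centroid depth is h_c = 6.02 + 1.15117 = 7.17117 m.
A = πr²/2 = π × 2²/2 = 6.28319 m².
Resultant F = γ·h_c·A = 12.3606 × 7.17117 × 6.28319 = 556.942 kN.
I_c = (π/8 − 8/(9π))·r⁴ = 0.109757 × 2⁴ = 1.75611 m⁴.
Centre of pressure: y_p = y_c + I_c/(y_c·A) = 7.17117 + 1.75611/(7.17117 × 6.28319) = 7.17117 + 0.0389746 = 7.21014 m along the plane.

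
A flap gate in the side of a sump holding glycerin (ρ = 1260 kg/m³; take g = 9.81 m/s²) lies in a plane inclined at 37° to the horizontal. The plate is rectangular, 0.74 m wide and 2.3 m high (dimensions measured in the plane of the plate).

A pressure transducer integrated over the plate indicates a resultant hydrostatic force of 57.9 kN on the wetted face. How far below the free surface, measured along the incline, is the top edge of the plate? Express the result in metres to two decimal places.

γ = ρg = 1260 × 9.81 / 1000 = 12.3606 kN/m³.
A = 0.74 × 2.3 = 1.702 m².
From F = γ·h_c·A, the centroid depth is h_c = 57.9/(12.3606 × 1.702) = 2.7522 m.
Let θ = 37° be the plate's angle to the horizontal; measure y along the incline from where the plane meets the free surface. Vertical depth h = y·sinθ with sinθ = 0.601815.
Along the incline, y_c = h_c/sinθ = 2.7522/0.601815 = 4.57317 m.
The centroid lies 2.3/2 = 1.15 m below the top edge, so the top edge sits at y_top = 4.57317 − 1.15 = 3.42317 m along the incline.

y_top ≈ 3.42 m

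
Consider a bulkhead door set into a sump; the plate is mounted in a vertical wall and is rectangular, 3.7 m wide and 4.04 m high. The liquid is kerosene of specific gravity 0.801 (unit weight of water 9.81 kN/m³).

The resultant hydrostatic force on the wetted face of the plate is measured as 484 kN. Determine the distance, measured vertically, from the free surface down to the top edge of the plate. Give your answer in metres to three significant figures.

d_top ≈ 2.10 m

γ = 0.801 × 9.81 = 7.85781 kN/m³.
A = 3.7 × 4.04 = 14.948 m².
From F = γ·h_c·A, the centroid depth is h_c = 484/(7.85781 × 14.948) = 4.1206 m.
The centroid lies 4.04/2 = 2.02 m below the top edge, so the top edge sits at h_top = 4.1206 − 2.02 = 2.1006 m below the surface.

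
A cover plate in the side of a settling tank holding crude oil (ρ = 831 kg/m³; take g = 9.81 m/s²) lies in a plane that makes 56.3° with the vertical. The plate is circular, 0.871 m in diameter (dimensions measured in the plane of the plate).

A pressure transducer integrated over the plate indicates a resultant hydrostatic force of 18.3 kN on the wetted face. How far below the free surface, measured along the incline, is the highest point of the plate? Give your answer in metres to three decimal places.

y_top ≈ 6.355 m

γ = ρg = 831 × 9.81 / 1000 = 8.15211 kN/m³.
A = π(0.4355)² = 0.595835 m².
From F = γ·h_c·A, the centroid depth is h_c = 18.3/(8.15211 × 0.595835) = 3.76752 m.
The plate makes 56.3° with the vertical, i.e. θ = 90° − 56.3° = 33.7° to the horizontal. Measuring y along the incline from the free-surface line, vertical depth h = y·sinθ with sinθ = 0.554844.
Along the incline, y_c = h_c/sinθ = 3.76752/0.554844 = 6.79023 m.
The centroid is at the centre, 0.4355 m below the top of the plate, so the highest point sits at y_top = 6.79023 − 0.4355 = 6.35473 m along the incline.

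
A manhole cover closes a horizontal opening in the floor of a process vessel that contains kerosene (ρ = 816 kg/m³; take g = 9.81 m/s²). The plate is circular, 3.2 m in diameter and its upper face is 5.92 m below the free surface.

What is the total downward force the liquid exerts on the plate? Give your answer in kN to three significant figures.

γ = ρg = 816 × 9.81 / 1000 = 8.00496 kN/m³.
The plate is horizontal, so pressure is uniform at p = γ·h = 8.00496 × 5.92 = 47.3894 kN/m².
A = π(1.6)² = 8.04248 m².
F = p·A = 47.3894 × 8.04248 = 381.128 kN.

F ≈ 381 kN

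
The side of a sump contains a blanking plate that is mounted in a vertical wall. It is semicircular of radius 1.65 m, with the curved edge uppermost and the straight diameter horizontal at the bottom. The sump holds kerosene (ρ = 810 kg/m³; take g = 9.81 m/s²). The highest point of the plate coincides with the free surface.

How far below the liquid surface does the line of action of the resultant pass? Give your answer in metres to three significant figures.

γ = ρg = 810 × 9.81 / 1000 = 7.9461 kN/m³.
The centroid lies 4r/(3π) = 0.700282 m above the diameter, so r − 4r/(3π) = 1.65 − 0.700282 = 0.949718 m below the topmost point, so the centroid depth is h_c = 0.949718 m.
A = πr²/2 = π × 1.65²/2 = 4.27649 m².
Resultant F = γ·h_c·A = 7.9461 × 0.949718 × 4.27649 = 32.2728 kN.
I_c = (π/8 − 8/(9π))·r⁴ = 0.109757 × 1.65⁴ = 0.81352 m⁴.
Centre of pressure: y_p = y_c + I_c/(y_c·A) = 0.949718 + 0.81352/(0.949718 × 4.27649) = 0.949718 + 0.200302 = 1.15002 m along the plane.

h_p = 1.15 m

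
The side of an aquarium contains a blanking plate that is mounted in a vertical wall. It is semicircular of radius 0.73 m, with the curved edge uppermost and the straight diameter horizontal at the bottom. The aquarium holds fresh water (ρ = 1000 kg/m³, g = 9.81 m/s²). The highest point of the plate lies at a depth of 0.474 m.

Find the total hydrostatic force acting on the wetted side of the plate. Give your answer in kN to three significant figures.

γ = ρg = 1000 × 9.81 = 9810 N/m³ = 9.81 kN/m³.
The centroid lies 4r/(3π) = 0.309822 m above the diameter, so r − 4r/(3π) = 0.73 − 0.309822 = 0.420178 m below the topmost point, so the centroid depth is h_c = 0.474 + 0.420178 = 0.894178 m.
A = πr²/2 = π × 0.73²/2 = 0.837077 m².
Resultant F = γ·h_c·A = 9.81 × 0.894178 × 0.837077 = 7.34274 kN.

F ≈ 7.34 kN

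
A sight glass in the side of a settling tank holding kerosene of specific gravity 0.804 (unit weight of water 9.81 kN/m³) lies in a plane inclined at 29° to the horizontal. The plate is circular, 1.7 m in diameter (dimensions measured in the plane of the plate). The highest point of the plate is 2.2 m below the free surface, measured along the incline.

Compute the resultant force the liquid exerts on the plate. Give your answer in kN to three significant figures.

γ = 0.804 × 9.81 = 7.88724 kN/m³.
Let θ = 29° be the plate's angle to the horizontal; measure y along the incline from where the plane meets the free surface. Vertical depth h = y·sinθ with sinθ = 0.484810.
The centroid is at the centre, 0.85 m below the top of the plate, so y_c = 2.2 + 0.85 = 3.05 m and h_c = 3.05 × 0.484810 = 1.47867 m.
A = π(0.85)² = 2.2698 m².
Resultant F = γ·h_c·A = 7.88724 × 1.47867 × 2.2698 = 26.4718 kN.

F ≈ 26.5 kN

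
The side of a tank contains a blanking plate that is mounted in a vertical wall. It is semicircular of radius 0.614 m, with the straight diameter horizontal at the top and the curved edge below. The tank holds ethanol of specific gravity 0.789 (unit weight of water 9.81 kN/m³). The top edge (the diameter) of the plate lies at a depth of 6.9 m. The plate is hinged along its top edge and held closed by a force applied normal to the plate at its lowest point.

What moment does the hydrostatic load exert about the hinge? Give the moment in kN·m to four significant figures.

γ = 0.789 × 9.81 = 7.74009 kN/m³.
The centroid of a semicircle lies 4r/(3π) = 0.26059 m from the diameter, here below the top edge, so the centroid depth is h_c = 6.9 + 0.26059 = 7.16059 m.
A = πr²/2 = π × 0.614²/2 = 0.592184 m².
Resultant F = γ·h_c·A = 7.74009 × 7.16059 × 0.592184 = 32.821 kN.
I_c = (π/8 − 8/(9π))·r⁴ = 0.109757 × 0.614⁴ = 0.0155993 m⁴.
Centre of pressure: y_p = y_c + I_c/(y_c·A) = 7.16059 + 0.0155993/(7.16059 × 0.592184) = 7.16059 + 0.00367874 = 7.16427 m along the plane.
The resultant acts 0.26059 + 0.00367874 = 0.264269 m (along the plate) below the hinge at the top edge, so the moment about the hinge is M = F × 0.264269 = 32.821 × 0.264269 = 8.67357 kN·m.

M ≈ 8.674 kN·m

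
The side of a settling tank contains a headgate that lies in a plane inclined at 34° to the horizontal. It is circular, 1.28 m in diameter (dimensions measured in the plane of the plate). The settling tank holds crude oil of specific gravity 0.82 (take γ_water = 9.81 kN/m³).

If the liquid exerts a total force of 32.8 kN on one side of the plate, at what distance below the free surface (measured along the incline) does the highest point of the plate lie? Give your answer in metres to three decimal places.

y_top ≈ 5.027 m

γ = 0.82 × 9.81 = 8.0442 kN/m³.
A = π(0.64)² = 1.2868 m².
From F = γ·h_c·A, the centroid depth is h_c = 32.8/(8.0442 × 1.2868) = 3.16869 m.
Let θ = 34° be the plate's angle to the horizontal; measure y along the incline from where the plane meets the free surface. Vertical depth h = y·sinθ with sinθ = 0.559193.
Along the incline, y_c = h_c/sinθ = 3.16869/0.559193 = 5.66654 m.
The centroid is at the centre, 0.64 m below the top of the plate, so the highest point sits at y_top = 5.66654 − 0.64 = 5.02654 m along the incline.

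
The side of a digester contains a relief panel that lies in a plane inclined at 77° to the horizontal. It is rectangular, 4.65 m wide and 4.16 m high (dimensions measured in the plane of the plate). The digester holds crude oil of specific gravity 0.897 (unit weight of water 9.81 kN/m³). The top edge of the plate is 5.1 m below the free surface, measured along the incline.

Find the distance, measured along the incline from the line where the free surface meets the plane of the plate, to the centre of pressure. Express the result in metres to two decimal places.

y_p = 7.38 m

γ = 0.897 × 9.81 = 8.79957 kN/m³.
Let θ = 77° be the plate's angle to the horizontal; measure y along the incline from where the plane meets the free surface. Vertical depth h = y·sinθ with sinθ = 0.974370.
The centroid lies 4.16/2 = 2.08 m below the top edge, so y_c = 5.1 + 2.08 = 7.18 m and h_c = 7.18 × 0.974370 = 6.99598 m.
A = 4.65 × 4.16 = 19.344 m².
Resultant F = γ·h_c·A = 8.79957 × 6.99598 × 19.344 = 1190.85 kN.
I_c = b·h³/12 = 4.65 × 4.16³/12 = 27.8966 m⁴.
Centre of pressure: y_p = y_c + I_c/(y_c·A) = 7.18 + 27.8966/(7.18 × 19.344) = 7.18 + 0.200854 = 7.38085 m along the plane.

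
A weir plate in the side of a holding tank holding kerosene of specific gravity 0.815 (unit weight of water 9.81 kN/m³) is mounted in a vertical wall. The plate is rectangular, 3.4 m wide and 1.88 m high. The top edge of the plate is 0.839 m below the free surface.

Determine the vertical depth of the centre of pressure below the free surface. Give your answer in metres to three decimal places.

h_p = 1.945 m

γ = 0.815 × 9.81 = 7.99515 kN/m³.
The centroid lies 1.88/2 = 0.94 m below the top edge, so the centroid depth is h_c = 0.839 + 0.94 = 1.779 m.
A = 3.4 × 1.88 = 6.392 m².
Resultant F = γ·h_c·A = 7.99515 × 1.779 × 6.392 = 90.9158 kN.
I_c = b·h³/12 = 3.4 × 1.88³/12 = 1.88266 m⁴.
Centre of pressure: y_p = y_c + I_c/(y_c·A) = 1.779 + 1.88266/(1.779 × 6.392) = 1.779 + 0.165561 = 1.94456 m along the plane.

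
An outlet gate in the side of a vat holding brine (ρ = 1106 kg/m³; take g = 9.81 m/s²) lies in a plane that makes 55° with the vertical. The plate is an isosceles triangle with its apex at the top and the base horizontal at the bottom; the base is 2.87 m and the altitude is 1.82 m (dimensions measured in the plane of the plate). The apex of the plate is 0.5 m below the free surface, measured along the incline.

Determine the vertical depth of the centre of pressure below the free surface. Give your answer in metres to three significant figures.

h_p = 1.04 m

γ = ρg = 1106 × 9.81 / 1000 = 10.84986 kN/m³.
The plate makes 55° with the vertical, i.e. θ = 90° − 55° = 35° to the horizontal. Measuring y along the incline from the free-surface line, vertical depth h = y·sinθ with sinθ = 0.573576.
With the apex up, the centroid sits 2h/3 = 2 × 1.82/3 = 1.21333 m below the apex, so y_c = 0.5 + 1.21333 = 1.71333 m and h_c = 1.71333 × 0.573576 = 0.982725 m.
A = ½ × 2.87 × 1.82 = 2.6117 m².
Resultant F = γ·h_c·A = 10.84986 × 0.982725 × 2.6117 = 27.8471 kN.
I_c = b·h³/36 = 2.87 × 1.82³/36 = 0.480611 m⁴.
Centre of pressure: y_p = y_c + I_c/(y_c·A) = 1.71333 + 0.480611/(1.71333 × 2.6117) = 1.71333 + 0.107406 = 1.82074 m along the plane.
Vertically, h_p = y_p·sinθ = 1.82074 × 0.573576 = 1.04433 m.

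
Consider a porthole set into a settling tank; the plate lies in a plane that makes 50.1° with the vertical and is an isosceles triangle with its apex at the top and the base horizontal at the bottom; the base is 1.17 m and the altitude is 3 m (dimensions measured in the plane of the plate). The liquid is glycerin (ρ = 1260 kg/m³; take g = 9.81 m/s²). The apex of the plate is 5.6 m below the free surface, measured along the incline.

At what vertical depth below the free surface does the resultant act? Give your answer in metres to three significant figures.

γ = ρg = 1260 × 9.81 / 1000 = 12.3606 kN/m³.
The plate makes 50.1° with the vertical, i.e. θ = 90° − 50.1° = 39.9° to the horizontal. Measuring y along the incline from the free-surface line, vertical depth h = y·sinθ with sinθ = 0.641450.
With the apex up, the centroid sits 2h/3 = 2 × 3/3 = 2 m below the apex, so y_c = 5.6 + 2 = 7.6 m and h_c = 7.6 × 0.641450 = 4.87502 m.
A = ½ × 1.17 × 3 = 1.755 m².
Resultant F = γ·h_c·A = 12.3606 × 4.87502 × 1.755 = 105.753 kN.
I_c = b·h³/36 = 1.17 × 3³/36 = 0.8775 m⁴.
Centre of pressure: y_p = y_c + I_c/(y_c·A) = 7.6 + 0.8775/(7.6 × 1.755) = 7.6 + 0.0657895 = 7.66579 m along the plane.
Vertically, h_p = y_p·sinθ = 7.66579 × 0.641450 = 4.91722 m.

h_p = 4.92 m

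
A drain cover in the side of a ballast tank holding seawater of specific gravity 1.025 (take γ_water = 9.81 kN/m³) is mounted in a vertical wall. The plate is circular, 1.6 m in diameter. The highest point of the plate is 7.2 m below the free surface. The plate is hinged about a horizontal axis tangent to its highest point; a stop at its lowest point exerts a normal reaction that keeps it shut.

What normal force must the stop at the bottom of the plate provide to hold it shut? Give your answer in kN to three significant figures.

γ = 1.025 × 9.81 = 10.05525 kN/m³.
The centroid is at the centre, 0.8 m below the top of the plate, so the centroid depth is h_c = 7.2 + 0.8 = 8 m.
A = π(0.8)² = 2.01062 m².
Resultant F = γ·h_c·A = 10.05525 × 8 × 2.01062 = 161.738 kN.
I_c = πr⁴/4 = π × 0.8⁴/4 = 0.321699 m⁴.
Centre of pressure: y_p = y_c + I_c/(y_c·A) = 8 + 0.321699/(8 × 2.01062) = 8 + 0.02 = 8.02 m along the plane.
The resultant acts 0.8 + 0.02 = 0.82 m (along the plate) below the hinge at the top edge, so the moment about the hinge is M = F × 0.82 = 161.738 × 0.82 = 132.625 kN·m.
A normal force at the bottom, 1.6 m from the hinge, must supply this moment: P = 132.625/1.6 = 82.8906 kN.

P ≈ 82.9 kN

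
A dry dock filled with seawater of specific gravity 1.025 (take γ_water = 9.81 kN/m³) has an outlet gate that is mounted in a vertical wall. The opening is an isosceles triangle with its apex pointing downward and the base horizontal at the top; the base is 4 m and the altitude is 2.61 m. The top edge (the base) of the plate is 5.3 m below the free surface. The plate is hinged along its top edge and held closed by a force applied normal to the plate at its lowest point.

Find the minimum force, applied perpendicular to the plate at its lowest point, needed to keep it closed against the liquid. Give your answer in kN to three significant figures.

γ = 1.025 × 9.81 = 10.05525 kN/m³.
With the apex down, the centroid sits h/3 = 2.61/3 = 0.87 m below the base (the top edge), so the centroid depth is h_c = 5.3 + 0.87 = 6.17 m.
A = ½ × 4 × 2.61 = 5.22 m².
Resultant F = γ·h_c·A = 10.05525 × 6.17 × 5.22 = 323.853 kN.
I_c = b·h³/36 = 4 × 2.61³/36 = 1.97551 m⁴.
Centre of pressure: y_p = y_c + I_c/(y_c·A) = 6.17 + 1.97551/(6.17 × 5.22) = 6.17 + 0.0613371 = 6.23134 m along the plane.
The resultant acts 0.87 + 0.0613371 = 0.931337 m (along the plate) below the hinge at the top edge, so the moment about the hinge is M = F × 0.931337 = 323.853 × 0.931337 = 301.616 kN·m.
A normal force at the bottom, 2.61 m from the hinge, must supply this moment: P = 301.616/2.61 = 115.562 kN.

P ≈ 116 kN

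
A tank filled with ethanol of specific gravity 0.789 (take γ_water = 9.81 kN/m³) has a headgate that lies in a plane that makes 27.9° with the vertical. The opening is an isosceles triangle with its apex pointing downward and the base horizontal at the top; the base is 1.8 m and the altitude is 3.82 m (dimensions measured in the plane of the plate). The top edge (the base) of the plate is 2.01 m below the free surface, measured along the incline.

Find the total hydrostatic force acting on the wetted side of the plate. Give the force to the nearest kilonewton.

F ≈ 77 kN

γ = 0.789 × 9.81 = 7.74009 kN/m³.
The plate makes 27.9° with the vertical, i.e. θ = 90° − 27.9° = 62.1° to the horizontal. Measuring y along the incline from the free-surface line, vertical depth h = y·sinθ with sinθ = 0.883766.
With the apex down, the centroid sits h/3 = 3.82/3 = 1.27333 m below the base (the top edge), so y_c = 2.01 + 1.27333 = 3.28333 m and h_c = 3.28333 × 0.883766 = 2.9017 m.
A = ½ × 1.8 × 3.82 = 3.438 m².
Resultant F = γ·h_c·A = 7.74009 × 2.9017 × 3.438 = 77.2155 kN.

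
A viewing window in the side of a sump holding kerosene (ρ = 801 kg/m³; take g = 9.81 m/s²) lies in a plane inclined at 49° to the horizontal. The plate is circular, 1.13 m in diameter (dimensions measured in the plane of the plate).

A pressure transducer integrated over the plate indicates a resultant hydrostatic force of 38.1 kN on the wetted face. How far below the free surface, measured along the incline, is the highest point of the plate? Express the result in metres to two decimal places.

y_top ≈ 5.84 m

γ = ρg = 801 × 9.81 / 1000 = 7.85781 kN/m³.
A = π(0.565)² = 1.00287 m².
From F = γ·h_c·A, the centroid depth is h_c = 38.1/(7.85781 × 1.00287) = 4.8348 m.
Let θ = 49° be the plate's angle to the horizontal; measure y along the incline from where the plane meets the free surface. Vertical depth h = y·sinθ with sinθ = 0.754710.
Along the incline, y_c = h_c/sinθ = 4.8348/0.754710 = 6.40617 m.
The centroid is at the centre, 0.565 m below the top of the plate, so the highest point sits at y_top = 6.40617 − 0.565 = 5.84117 m along the incline.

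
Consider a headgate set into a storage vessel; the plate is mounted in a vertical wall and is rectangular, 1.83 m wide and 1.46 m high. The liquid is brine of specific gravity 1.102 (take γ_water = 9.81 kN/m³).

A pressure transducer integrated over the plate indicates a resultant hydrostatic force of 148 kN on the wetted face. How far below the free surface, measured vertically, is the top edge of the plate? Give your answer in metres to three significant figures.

d_top ≈ 4.39 m

γ = 1.102 × 9.81 = 10.81062 kN/m³.
A = 1.83 × 1.46 = 2.6718 m².
From F = γ·h_c·A, the centroid depth is h_c = 148/(10.81062 × 2.6718) = 5.12398 m.
The centroid lies 1.46/2 = 0.73 m below the top edge, so the top edge sits at h_top = 5.12398 − 0.73 = 4.39398 m below the surface.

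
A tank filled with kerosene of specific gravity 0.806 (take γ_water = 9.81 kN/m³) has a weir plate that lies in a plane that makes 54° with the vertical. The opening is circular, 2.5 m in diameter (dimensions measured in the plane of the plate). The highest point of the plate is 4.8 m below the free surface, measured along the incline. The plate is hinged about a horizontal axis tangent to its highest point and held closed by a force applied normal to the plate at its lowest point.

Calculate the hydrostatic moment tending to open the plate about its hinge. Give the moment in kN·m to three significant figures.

M ≈ 181 kN·m

γ = 0.806 × 9.81 = 7.90686 kN/m³.
The plate makes 54° with the vertical, i.e. θ = 90° − 54° = 36° to the horizontal. Measuring y along the incline from the free-surface line, vertical depth h = y·sinθ with sinθ = 0.587785.
The centroid is at the centre, 1.25 m below the top of the plate, so y_c = 4.8 + 1.25 = 6.05 m and h_c = 6.05 × 0.587785 = 3.5561 m.
A = π(1.25)² = 4.90874 m².
Resultant F = γ·h_c·A = 7.90686 × 3.5561 × 4.90874 = 138.022 kN.
I_c = πr⁴/4 = π × 1.25⁴/4 = 1.91748 m⁴.
Centre of pressure: y_p = y_c + I_c/(y_c·A) = 6.05 + 1.91748/(6.05 × 4.90874) = 6.05 + 0.0645662 = 6.11457 m along the plane.
The resultant acts 1.25 + 0.0645662 = 1.31457 m (along the plate) below the hinge at the top edge, so the moment about the hinge is M = F × 1.31457 = 138.022 × 1.31457 = 181.44 kN·m.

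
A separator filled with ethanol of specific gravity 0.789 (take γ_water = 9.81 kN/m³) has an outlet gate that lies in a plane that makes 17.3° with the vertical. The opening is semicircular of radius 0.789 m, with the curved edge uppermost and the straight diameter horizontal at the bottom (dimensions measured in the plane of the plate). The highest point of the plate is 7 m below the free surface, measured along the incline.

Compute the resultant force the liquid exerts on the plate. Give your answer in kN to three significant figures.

F ≈ 53.9 kN

γ = 0.789 × 9.81 = 7.74009 kN/m³.
The plate makes 17.3° with the vertical, i.e. θ = 90° − 17.3° = 72.7° to the horizontal. Measuring y along the incline from the free-surface line, vertical depth h = y·sinθ with sinθ = 0.954761.
The centroid lies 4r/(3π) = 0.334862 m above the diameter, so r − 4r/(3π) = 0.789 − 0.334862 = 0.454138 m below the topmost point, so y_c = 7 + 0.454138 = 7.45414 m and h_c = 7.45414 × 0.954761 = 7.11692 m.
A = πr²/2 = π × 0.789²/2 = 0.977854 m².
Resultant F = γ·h_c·A = 7.74009 × 7.11692 × 0.977854 = 53.8657 kN.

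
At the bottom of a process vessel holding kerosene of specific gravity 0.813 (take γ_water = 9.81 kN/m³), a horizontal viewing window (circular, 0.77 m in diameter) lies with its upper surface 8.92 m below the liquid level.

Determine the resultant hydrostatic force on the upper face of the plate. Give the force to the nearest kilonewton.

γ = 0.813 × 9.81 = 7.97553 kN/m³.
The plate is horizontal, so pressure is uniform at p = γ·h = 7.97553 × 8.92 = 71.1417 kN/m².
A = π(0.385)² = 0.465663 m².
F = p·A = 71.1417 × 0.465663 = 33.1281 kN.

F ≈ 33 kN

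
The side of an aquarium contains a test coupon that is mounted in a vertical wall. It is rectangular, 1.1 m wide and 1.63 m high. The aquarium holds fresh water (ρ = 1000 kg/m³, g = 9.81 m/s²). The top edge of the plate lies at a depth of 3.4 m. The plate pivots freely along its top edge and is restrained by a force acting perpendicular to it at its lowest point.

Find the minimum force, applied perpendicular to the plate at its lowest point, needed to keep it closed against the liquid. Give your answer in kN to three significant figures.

P ≈ 39.5 kN

γ = ρg = 1000 × 9.81 = 9810 N/m³ = 9.81 kN/m³.
The centroid lies 1.63/2 = 0.815 m below the top edge, so the centroid depth is h_c = 3.4 + 0.815 = 4.215 m.
A = 1.1 × 1.63 = 1.793 m².
Resultant F = γ·h_c·A = 9.81 × 4.215 × 1.793 = 74.139 kN.
I_c = b·h³/12 = 1.1 × 1.63³/12 = 0.396985 m⁴.
Centre of pressure: y_p = y_c + I_c/(y_c·A) = 4.215 + 0.396985/(4.215 × 1.793) = 4.215 + 0.0525286 = 4.26753 m along the plane.
The resultant acts 0.815 + 0.0525286 = 0.867529 m (along the plate) below the hinge at the top edge, so the moment about the hinge is M = F × 0.867529 = 74.139 × 0.867529 = 64.3177 kN·m.
A normal force at the bottom, 1.63 m from the hinge, must supply this moment: P = 64.3177/1.63 = 39.4587 kN.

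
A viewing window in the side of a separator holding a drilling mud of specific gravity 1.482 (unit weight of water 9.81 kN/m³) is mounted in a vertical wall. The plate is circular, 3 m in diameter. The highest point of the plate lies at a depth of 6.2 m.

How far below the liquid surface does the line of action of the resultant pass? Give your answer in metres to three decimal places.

h_p = 7.773 m

γ = 1.482 × 9.81 = 14.53842 kN/m³.
The centroid is at the centre, 1.5 m below the top of the plate, so the centroid depth is h_c = 6.2 + 1.5 = 7.7 m.
A = π(1.5)² = 7.06858 m².
Resultant F = γ·h_c·A = 14.53842 × 7.7 × 7.06858 = 791.298 kN.
I_c = πr⁴/4 = π × 1.5⁴/4 = 3.97608 m⁴.
Centre of pressure: y_p = y_c + I_c/(y_c·A) = 7.7 + 3.97608/(7.7 × 7.06858) = 7.7 + 0.073052 = 7.77305 m along the plane.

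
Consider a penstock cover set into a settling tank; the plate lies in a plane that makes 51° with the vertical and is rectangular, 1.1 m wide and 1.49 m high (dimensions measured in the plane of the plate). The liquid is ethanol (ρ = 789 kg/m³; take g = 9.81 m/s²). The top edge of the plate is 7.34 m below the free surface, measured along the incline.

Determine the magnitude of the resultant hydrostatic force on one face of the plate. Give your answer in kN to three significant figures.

F ≈ 64.5 kN

γ = ρg = 789 × 9.81 / 1000 = 7.74009 kN/m³.
The plate makes 51° with the vertical, i.e. θ = 90° − 51° = 39° to the horizontal. Measuring y along the incline from the free-surface line, vertical depth h = y·sinθ with sinθ = 0.629320.
The centroid lies 1.49/2 = 0.745 m below the top edge, so y_c = 7.34 + 0.745 = 8.085 m and h_c = 8.085 × 0.629320 = 5.08805 m.
A = 1.1 × 1.49 = 1.639 m².
Resultant F = γ·h_c·A = 7.74009 × 5.08805 × 1.639 = 64.547 kN.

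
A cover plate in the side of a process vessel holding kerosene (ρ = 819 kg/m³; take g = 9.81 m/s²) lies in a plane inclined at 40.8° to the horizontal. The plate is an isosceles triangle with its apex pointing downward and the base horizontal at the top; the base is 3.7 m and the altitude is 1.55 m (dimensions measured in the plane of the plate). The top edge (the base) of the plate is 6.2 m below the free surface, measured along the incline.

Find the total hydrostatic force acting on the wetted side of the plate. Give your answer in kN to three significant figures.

γ = ρg = 819 × 9.81 / 1000 = 8.03439 kN/m³.
Let θ = 40.8° be the plate's angle to the horizontal; measure y along the incline from where the plane meets the free surface. Vertical depth h = y·sinθ with sinθ = 0.653421.
With the apex down, the centroid sits h/3 = 1.55/3 = 0.516667 m below the base (the top edge), so y_c = 6.2 + 0.516667 = 6.71667 m and h_c = 6.71667 × 0.653421 = 4.38881 m.
A = ½ × 3.7 × 1.55 = 2.8675 m².
Resultant F = γ·h_c·A = 8.03439 × 4.38881 × 2.8675 = 101.112 kN.

F ≈ 101 kN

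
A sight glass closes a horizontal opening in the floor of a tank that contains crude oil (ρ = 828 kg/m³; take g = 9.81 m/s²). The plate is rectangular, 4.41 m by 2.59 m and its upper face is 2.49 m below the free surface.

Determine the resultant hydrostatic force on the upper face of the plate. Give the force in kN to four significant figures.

γ = ρg = 828 × 9.81 / 1000 = 8.12268 kN/m³.
The plate is horizontal, so pressure is uniform at p = γ·h = 8.12268 × 2.49 = 20.2255 kN/m².
A = 4.41 × 2.59 = 11.4219 m².
F = p·A = 20.2255 × 11.4219 = 231.014 kN.

F ≈ 231.0 kN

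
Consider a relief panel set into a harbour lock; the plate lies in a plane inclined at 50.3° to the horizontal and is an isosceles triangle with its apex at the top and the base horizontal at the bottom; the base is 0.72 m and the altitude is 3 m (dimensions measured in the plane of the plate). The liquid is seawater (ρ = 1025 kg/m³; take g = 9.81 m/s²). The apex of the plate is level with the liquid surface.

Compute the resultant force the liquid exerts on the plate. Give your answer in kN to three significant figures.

γ = ρg = 1025 × 9.81 / 1000 = 10.05525 kN/m³.
Let θ = 50.3° be the plate's angle to the horizontal; measure y along the incline from where the plane meets the free surface. Vertical depth h = y·sinθ with sinθ = 0.769400.
With the apex up, the centroid sits 2h/3 = 2 × 3/3 = 2 m below the apex, so y_c = 2 m and h_c = 2 × 0.769400 = 1.5388 m.
A = ½ × 0.72 × 3 = 1.08 m².
Resultant F = γ·h_c·A = 10.05525 × 1.5388 × 1.08 = 16.7109 kN.

F ≈ 16.7 kN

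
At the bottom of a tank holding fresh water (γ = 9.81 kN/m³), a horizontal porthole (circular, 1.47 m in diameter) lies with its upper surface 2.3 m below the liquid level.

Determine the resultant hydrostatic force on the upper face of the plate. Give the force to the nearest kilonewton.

γ = 9.81 kN/m³.
The plate is horizontal, so pressure is uniform at p = γ·h = 9.81 × 2.3 = 22.563 kN/m².
A = π(0.735)² = 1.69717 m².
F = p·A = 22.563 × 1.69717 = 38.2932 kN.

F ≈ 38 kN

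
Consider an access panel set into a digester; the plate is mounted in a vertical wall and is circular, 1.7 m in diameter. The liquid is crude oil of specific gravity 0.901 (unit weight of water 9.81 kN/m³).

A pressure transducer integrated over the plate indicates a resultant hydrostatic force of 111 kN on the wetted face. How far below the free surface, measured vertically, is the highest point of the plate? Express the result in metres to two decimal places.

d_top ≈ 4.68 m

γ = 0.901 × 9.81 = 8.83881 kN/m³.
A = π(0.85)² = 2.2698 m².
From F = γ·h_c·A, the centroid depth is h_c = 111/(8.83881 × 2.2698) = 5.53276 m.
The centroid is at the centre, 0.85 m below the top of the plate, so the highest point sits at h_top = 5.53276 − 0.85 = 4.68276 m below the surface.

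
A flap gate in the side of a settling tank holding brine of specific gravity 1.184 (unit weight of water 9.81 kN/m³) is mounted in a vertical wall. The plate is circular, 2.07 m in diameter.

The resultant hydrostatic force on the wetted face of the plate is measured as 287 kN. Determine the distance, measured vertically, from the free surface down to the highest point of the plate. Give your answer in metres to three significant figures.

d_top ≈ 6.31 m

γ = 1.184 × 9.81 = 11.61504 kN/m³.
A = π(1.035)² = 3.36535 m².
From F = γ·h_c·A, the centroid depth is h_c = 287/(11.61504 × 3.36535) = 7.34228 m.
The centroid is at the centre, 1.035 m below the top of the plate, so the highest point sits at h_top = 7.34228 − 1.035 = 6.30728 m below the surface.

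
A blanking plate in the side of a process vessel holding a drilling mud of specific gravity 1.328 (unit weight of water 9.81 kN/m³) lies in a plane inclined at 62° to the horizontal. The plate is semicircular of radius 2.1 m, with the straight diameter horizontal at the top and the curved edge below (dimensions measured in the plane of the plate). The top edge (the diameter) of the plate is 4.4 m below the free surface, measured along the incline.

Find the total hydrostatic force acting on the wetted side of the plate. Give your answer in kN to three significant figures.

F ≈ 422 kN

γ = 1.328 × 9.81 = 13.02768 kN/m³.
Let θ = 62° be the plate's angle to the horizontal; measure y along the incline from where the plane meets the free surface. Vertical depth h = y·sinθ with sinθ = 0.882948.
The centroid of a semicircle lies 4r/(3π) = 0.891268 m from the diameter, here below the top edge, so y_c = 4.4 + 0.891268 = 5.29127 m and h_c = 5.29127 × 0.882948 = 4.67192 m.
A = πr²/2 = π × 2.1²/2 = 6.92721 m².
Resultant F = γ·h_c·A = 13.02768 × 4.67192 × 6.92721 = 421.62 kN.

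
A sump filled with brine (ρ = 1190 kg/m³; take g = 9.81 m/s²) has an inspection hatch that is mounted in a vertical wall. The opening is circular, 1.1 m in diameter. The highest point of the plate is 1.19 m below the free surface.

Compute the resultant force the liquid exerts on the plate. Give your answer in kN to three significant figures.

F ≈ 19.3 kN

γ = ρg = 1190 × 9.81 / 1000 = 11.6739 kN/m³.
The centroid is at the centre, 0.55 m below the top of the plate, so the centroid depth is h_c = 1.19 + 0.55 = 1.74 m.
A = π(0.55)² = 0.950332 m².
Resultant F = γ·h_c·A = 11.6739 × 1.74 × 0.950332 = 19.3037 kN.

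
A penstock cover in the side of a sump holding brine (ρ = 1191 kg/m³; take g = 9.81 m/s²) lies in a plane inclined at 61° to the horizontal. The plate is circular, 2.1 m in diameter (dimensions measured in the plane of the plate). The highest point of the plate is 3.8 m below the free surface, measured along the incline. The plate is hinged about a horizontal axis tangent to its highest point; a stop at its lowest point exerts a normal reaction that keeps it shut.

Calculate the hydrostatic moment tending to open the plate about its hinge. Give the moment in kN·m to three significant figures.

M ≈ 190 kN·m

γ = ρg = 1191 × 9.81 / 1000 = 11.68371 kN/m³.
Let θ = 61° be the plate's angle to the horizontal; measure y along the incline from where the plane meets the free surface. Vertical depth h = y·sinθ with sinθ = 0.874620.
The centroid is at the centre, 1.05 m below the top of the plate, so y_c = 3.8 + 1.05 = 4.85 m and h_c = 4.85 × 0.874620 = 4.24191 m.
A = π(1.05)² = 3.46361 m².
Resultant F = γ·h_c·A = 11.68371 × 4.24191 × 3.46361 = 171.661 kN.
I_c = πr⁴/4 = π × 1.05⁴/4 = 0.954656 m⁴.
Centre of pressure: y_p = y_c + I_c/(y_c·A) = 4.85 + 0.954656/(4.85 × 3.46361) = 4.85 + 0.0568298 = 4.90683 m along the plane.
The resultant acts 1.05 + 0.0568298 = 1.10683 m (along the plate) below the hinge at the top edge, so the moment about the hinge is M = F × 1.10683 = 171.661 × 1.10683 = 190 kN·m.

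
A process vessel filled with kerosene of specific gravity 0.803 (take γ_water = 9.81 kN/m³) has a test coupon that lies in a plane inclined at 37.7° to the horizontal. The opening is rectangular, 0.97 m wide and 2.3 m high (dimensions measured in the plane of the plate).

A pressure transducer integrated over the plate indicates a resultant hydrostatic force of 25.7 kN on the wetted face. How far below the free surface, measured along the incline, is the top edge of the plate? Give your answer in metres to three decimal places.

y_top ≈ 1.241 m

γ = 0.803 × 9.81 = 7.87743 kN/m³.
A = 0.97 × 2.3 = 2.231 m².
From F = γ·h_c·A, the centroid depth is h_c = 25.7/(7.87743 × 2.231) = 1.46234 m.
Let θ = 37.7° be the plate's angle to the horizontal; measure y along the incline from where the plane meets the free surface. Vertical depth h = y·sinθ with sinθ = 0.611527.
Along the incline, y_c = h_c/sinθ = 1.46234/0.611527 = 2.39129 m.
The centroid lies 2.3/2 = 1.15 m below the top edge, so the top edge sits at y_top = 2.39129 − 1.15 = 1.24129 m along the incline.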